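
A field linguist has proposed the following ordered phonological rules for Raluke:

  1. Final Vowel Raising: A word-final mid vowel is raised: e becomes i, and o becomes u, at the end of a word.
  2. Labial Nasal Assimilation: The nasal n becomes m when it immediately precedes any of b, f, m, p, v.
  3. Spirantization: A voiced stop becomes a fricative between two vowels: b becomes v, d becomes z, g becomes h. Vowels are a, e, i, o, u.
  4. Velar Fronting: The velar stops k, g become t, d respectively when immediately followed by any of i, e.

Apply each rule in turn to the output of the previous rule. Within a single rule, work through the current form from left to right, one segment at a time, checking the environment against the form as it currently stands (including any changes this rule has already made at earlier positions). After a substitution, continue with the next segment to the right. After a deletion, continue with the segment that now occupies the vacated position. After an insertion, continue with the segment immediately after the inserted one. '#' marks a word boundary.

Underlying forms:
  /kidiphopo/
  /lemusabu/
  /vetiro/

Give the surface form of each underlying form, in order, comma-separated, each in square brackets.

/kidiphopo/:
  1 Final Vowel Raising: [kidiphopo] → [kidiphopu]
  2 Labial Nasal Assimilation: no change — [kidiphopu]
  3 Spirantization: [kidiphopu] → [kiziphopu]
  4 Velar Fronting: [kiziphopu] → [tiziphopu]
/lemusabu/:
  1 Final Vowel Raising: no change — [lemusabu]
  2 Labial Nasal Assimilation: no change — [lemusabu]
  3 Spirantization: [lemusabu] → [lemusavu]
  4 Velar Fronting: no change — [lemusavu]
/vetiro/:
  1 Final Vowel Raising: [vetiro] → [vetiru]
  2 Labial Nasal Assimilation: no change — [vetiru]
  3 Spirantization: no change — [vetiru]
  4 Velar Fronting: no change — [vetiru]

[tiziphopu], [lemusavu], [vetiru]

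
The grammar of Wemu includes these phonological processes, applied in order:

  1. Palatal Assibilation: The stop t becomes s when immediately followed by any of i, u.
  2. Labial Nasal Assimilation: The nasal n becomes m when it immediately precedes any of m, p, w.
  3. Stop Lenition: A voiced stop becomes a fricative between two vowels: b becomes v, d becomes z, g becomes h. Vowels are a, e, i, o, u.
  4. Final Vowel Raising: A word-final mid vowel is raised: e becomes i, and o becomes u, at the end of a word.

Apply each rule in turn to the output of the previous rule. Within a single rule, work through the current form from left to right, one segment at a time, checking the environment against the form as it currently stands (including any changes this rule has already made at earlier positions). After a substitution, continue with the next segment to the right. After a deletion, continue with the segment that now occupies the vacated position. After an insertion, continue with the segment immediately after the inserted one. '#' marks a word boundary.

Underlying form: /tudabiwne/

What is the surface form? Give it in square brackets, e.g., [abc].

[suzaviwni]

1 Palatal Assibilation: [tudabiwne] → [sudabiwne]
2 Labial Nasal Assimilation: no change — [sudabiwne]
3 Stop Lenition: [sudabiwne] → [suzaviwne]
4 Final Vowel Raising: [suzaviwne] → [suzaviwni]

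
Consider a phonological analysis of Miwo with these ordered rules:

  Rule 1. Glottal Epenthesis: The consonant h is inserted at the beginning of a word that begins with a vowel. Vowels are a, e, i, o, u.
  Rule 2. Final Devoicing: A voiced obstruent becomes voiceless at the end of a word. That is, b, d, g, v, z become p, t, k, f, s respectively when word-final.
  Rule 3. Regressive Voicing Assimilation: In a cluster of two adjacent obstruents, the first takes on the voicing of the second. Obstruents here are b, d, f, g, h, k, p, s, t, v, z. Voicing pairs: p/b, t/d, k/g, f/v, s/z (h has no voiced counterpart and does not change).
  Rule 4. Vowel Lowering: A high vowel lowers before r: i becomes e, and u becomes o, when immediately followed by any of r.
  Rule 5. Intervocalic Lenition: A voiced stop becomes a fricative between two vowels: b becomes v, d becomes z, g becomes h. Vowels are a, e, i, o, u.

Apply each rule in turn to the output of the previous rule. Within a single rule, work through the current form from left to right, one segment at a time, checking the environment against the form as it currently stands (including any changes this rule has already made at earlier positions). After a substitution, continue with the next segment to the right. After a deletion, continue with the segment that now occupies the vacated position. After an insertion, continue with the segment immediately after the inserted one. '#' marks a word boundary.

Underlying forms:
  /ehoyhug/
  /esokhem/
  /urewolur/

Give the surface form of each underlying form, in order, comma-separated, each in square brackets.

/ehoyhug/:
  Rule 1 Glottal Epenthesis: [ehoyhug] → [hehoyhug]
  Rule 2 Final Devoicing: [hehoyhug] → [hehoyhuk]
  Rule 3 Regressive Voicing Assimilation: no change — [hehoyhuk]
  Rule 4 Vowel Lowering: no change — [hehoyhuk]
  Rule 5 Intervocalic Lenition: no change — [hehoyhuk]
/esokhem/:
  Rule 1 Glottal Epenthesis: [esokhem] → [hesokhem]
  Rule 2 Final Devoicing: no change — [hesokhem]
  Rule 3 Regressive Voicing Assimilation: no change — [hesokhem]
  Rule 4 Vowel Lowering: no change — [hesokhem]
  Rule 5 Intervocalic Lenition: no change — [hesokhem]
/urewolur/:
  Rule 1 Glottal Epenthesis: [urewolur] → [hurewolur]
  Rule 2 Final Devoicing: no change — [hurewolur]
  Rule 3 Regressive Voicing Assimilation: no change — [hurewolur]
  Rule 4 Vowel Lowering: [hurewolur] → [horewolor]
  Rule 5 Intervocalic Lenition: no change — [horewolor]

[hehoyhuk], [hesokhem], [horewolor]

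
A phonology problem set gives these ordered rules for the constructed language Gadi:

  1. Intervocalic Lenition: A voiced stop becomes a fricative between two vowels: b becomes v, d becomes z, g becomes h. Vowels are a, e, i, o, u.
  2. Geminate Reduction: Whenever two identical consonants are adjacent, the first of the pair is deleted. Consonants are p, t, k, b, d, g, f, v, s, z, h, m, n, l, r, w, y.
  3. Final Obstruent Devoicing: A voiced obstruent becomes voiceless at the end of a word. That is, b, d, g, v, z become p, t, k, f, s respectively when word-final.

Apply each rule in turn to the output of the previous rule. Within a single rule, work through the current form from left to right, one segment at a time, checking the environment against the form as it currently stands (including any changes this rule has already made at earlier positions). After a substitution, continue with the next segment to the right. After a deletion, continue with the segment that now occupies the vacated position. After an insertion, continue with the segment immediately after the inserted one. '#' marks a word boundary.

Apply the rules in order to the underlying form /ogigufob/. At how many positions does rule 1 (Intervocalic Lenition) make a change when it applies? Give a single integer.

2

1 Intervocalic Lenition: [ogigufob] → [ohihufob]
2 Geminate Reduction: no change — [ohihufob]
3 Final Obstruent Devoicing: [ohihufob] → [ohihufop]
Rule 1 changed 2 position(s).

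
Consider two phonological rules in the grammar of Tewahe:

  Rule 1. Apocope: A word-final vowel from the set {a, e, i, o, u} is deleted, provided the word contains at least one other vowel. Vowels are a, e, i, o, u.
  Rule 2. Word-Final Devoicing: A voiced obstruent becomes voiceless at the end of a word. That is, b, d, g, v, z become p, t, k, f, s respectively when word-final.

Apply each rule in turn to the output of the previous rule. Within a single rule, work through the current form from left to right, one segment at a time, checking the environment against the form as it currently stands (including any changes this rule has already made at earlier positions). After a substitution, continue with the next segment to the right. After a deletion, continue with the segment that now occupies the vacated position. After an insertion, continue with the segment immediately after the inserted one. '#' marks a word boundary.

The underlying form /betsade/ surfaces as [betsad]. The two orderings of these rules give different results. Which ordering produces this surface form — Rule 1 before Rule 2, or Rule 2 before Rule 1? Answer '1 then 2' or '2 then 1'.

2 then 1

Order 1 then 2:
  1 Apocope: [betsade] → [betsad]
  2 Word-Final Devoicing: [betsad] → [betsat]
  result: [betsat]
Order 2 then 1:
  2 Word-Final Devoicing: no change — [betsade]
  1 Apocope: [betsade] → [betsad]
  result: [betsad]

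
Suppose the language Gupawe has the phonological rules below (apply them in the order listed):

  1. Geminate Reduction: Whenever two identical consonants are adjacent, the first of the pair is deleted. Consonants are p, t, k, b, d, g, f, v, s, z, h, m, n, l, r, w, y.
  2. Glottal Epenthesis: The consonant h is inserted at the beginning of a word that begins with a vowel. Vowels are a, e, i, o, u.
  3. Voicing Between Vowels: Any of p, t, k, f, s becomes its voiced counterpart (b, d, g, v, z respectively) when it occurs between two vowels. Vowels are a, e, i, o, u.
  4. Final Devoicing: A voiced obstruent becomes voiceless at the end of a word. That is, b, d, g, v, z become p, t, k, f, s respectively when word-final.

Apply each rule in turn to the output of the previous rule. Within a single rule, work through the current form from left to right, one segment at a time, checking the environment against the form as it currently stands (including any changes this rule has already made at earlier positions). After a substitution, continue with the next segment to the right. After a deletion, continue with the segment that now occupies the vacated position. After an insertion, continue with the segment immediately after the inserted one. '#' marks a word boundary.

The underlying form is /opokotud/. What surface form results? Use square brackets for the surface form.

1 Geminate Reduction: no change — [opokotud]
2 Glottal Epenthesis: [opokotud] → [hopokotud]
3 Voicing Between Vowels: [hopokotud] → [hobogodud]
4 Final Devoicing: [hobogodud] → [hobogodut]

[hobogodut]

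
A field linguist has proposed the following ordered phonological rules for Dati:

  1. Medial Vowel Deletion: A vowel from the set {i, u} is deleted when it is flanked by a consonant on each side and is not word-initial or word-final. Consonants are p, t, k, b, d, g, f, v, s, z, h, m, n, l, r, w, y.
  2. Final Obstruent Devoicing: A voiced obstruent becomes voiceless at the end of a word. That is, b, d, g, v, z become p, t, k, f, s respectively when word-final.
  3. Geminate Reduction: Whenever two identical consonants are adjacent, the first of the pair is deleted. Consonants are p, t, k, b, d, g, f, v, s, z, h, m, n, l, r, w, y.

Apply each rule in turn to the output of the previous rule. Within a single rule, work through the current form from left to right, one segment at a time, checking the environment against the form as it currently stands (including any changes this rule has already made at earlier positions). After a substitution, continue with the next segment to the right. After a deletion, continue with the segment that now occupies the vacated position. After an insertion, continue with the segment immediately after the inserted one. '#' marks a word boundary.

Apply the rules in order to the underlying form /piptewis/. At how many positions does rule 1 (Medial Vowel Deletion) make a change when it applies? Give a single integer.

1 Medial Vowel Deletion: [piptewis] → [pptews]
2 Final Obstruent Devoicing: no change — [pptews]
3 Geminate Reduction: [pptews] → [ptews]
Rule 1 changed 2 position(s).

2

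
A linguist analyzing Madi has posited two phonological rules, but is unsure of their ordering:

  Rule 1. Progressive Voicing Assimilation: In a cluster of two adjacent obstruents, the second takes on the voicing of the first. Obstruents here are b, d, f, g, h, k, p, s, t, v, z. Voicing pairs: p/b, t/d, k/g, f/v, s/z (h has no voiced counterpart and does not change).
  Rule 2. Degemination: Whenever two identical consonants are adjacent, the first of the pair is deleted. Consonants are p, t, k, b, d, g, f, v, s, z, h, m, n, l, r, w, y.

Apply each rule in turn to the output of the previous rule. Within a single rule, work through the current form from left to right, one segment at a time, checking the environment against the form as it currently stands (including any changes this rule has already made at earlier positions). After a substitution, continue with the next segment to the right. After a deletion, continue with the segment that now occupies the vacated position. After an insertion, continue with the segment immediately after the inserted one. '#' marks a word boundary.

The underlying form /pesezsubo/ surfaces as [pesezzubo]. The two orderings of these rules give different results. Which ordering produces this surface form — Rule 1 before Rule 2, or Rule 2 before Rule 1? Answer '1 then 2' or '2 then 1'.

2 then 1

Order 1 then 2:
  1 Progressive Voicing Assimilation: [pesezsubo] → [pesezzubo]
  2 Degemination: [pesezzubo] → [pesezubo]
  result: [pesezubo]
Order 2 then 1:
  2 Degemination: no change — [pesezsubo]
  1 Progressive Voicing Assimilation: [pesezsubo] → [pesezzubo]
  result: [pesezzubo]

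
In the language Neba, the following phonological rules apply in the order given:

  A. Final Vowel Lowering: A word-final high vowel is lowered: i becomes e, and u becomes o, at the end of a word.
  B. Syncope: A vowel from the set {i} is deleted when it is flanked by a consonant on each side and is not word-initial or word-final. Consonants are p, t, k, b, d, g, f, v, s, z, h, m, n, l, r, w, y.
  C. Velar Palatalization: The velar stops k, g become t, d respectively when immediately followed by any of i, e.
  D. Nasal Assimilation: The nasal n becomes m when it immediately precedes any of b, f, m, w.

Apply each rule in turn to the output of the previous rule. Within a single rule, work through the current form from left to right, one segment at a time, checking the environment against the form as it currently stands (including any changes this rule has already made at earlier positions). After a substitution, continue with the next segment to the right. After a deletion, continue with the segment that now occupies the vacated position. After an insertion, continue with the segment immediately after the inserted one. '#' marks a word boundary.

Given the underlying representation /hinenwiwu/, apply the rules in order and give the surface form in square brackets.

[hnemwwo]

A Final Vowel Lowering: [hinenwiwu] → [hinenwiwo]
B Syncope: [hinenwiwo] → [hnenwwo]
C Velar Palatalization: no change — [hnenwwo]
D Nasal Assimilation: [hnenwwo] → [hnemwwo]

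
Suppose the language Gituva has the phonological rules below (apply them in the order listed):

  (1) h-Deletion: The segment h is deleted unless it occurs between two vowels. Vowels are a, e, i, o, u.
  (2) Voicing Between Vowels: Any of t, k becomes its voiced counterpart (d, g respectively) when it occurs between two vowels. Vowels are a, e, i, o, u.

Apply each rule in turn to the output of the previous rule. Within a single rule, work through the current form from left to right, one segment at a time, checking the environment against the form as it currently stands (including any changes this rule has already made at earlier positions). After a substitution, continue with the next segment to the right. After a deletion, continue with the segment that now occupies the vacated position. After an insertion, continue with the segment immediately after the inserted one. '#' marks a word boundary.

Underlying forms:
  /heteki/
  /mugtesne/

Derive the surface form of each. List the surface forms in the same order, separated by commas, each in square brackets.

/heteki/:
  (1) h-Deletion: [heteki] → [eteki]
  (2) Voicing Between Vowels: [eteki] → [edegi]
/mugtesne/:
  (1) h-Deletion: no change — [mugtesne]
  (2) Voicing Between Vowels: no change — [mugtesne]

[edegi], [mugtesne]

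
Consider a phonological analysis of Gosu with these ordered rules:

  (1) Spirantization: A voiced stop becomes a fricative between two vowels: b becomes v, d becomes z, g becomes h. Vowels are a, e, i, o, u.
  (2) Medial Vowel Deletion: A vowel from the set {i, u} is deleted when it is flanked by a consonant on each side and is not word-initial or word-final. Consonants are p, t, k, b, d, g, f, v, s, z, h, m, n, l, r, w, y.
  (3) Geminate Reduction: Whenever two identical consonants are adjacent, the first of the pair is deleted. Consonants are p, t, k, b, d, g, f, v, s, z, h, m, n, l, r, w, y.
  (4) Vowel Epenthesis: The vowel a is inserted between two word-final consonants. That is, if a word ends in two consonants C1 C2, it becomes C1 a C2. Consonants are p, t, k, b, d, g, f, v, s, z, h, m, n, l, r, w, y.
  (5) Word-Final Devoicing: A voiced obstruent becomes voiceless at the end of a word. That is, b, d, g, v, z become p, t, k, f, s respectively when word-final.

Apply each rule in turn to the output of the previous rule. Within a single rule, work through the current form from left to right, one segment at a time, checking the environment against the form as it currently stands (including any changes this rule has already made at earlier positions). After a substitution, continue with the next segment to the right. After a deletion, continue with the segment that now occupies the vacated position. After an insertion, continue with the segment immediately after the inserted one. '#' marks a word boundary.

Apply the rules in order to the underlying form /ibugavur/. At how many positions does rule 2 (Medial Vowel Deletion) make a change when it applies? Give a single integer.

(1) Spirantization: [ibugavur] → [ivuhavur]
(2) Medial Vowel Deletion: [ivuhavur] → [ivhavr]
(3) Geminate Reduction: no change — [ivhavr]
(4) Vowel Epenthesis: [ivhavr] → [ivhavar]
(5) Word-Final Devoicing: no change — [ivhavar]
Rule 2 changed 2 position(s).

2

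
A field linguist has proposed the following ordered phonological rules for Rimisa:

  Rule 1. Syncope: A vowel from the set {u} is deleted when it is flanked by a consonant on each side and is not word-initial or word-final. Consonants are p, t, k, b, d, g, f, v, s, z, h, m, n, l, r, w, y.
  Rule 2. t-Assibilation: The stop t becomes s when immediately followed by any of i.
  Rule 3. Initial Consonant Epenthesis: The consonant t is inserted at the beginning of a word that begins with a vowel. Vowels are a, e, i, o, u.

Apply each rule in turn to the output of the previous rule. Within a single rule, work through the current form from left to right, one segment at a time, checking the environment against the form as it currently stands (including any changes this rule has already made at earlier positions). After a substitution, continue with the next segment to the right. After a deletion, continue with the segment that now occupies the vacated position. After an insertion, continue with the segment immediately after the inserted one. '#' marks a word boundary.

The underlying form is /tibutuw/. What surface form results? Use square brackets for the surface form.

Rule 1 Syncope: [tibutuw] → [tibtw]
Rule 2 t-Assibilation: [tibtw] → [sibtw]
Rule 3 Initial Consonant Epenthesis: no change — [sibtw]

[sibtw]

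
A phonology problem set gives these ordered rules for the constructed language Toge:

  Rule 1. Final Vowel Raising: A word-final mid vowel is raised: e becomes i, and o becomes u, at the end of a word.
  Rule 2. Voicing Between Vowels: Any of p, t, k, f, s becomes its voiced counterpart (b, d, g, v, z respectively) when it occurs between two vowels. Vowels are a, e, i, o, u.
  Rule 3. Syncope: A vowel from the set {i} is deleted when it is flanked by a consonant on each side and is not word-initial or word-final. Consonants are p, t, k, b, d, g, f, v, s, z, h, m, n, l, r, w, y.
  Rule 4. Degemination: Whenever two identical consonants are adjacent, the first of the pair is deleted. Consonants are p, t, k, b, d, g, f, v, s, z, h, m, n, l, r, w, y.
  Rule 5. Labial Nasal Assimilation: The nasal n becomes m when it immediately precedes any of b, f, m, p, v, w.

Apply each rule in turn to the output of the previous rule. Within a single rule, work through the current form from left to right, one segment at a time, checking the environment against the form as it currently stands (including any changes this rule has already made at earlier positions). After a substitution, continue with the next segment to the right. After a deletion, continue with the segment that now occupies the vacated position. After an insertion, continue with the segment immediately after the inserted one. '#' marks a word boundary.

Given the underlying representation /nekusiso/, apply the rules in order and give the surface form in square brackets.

Rule 1 Final Vowel Raising: [nekusiso] → [nekusisu]
Rule 2 Voicing Between Vowels: [nekusisu] → [neguzizu]
Rule 3 Syncope: [neguzizu] → [neguzzu]
Rule 4 Degemination: [neguzzu] → [neguzu]
Rule 5 Labial Nasal Assimilation: no change — [neguzu]

[neguzu]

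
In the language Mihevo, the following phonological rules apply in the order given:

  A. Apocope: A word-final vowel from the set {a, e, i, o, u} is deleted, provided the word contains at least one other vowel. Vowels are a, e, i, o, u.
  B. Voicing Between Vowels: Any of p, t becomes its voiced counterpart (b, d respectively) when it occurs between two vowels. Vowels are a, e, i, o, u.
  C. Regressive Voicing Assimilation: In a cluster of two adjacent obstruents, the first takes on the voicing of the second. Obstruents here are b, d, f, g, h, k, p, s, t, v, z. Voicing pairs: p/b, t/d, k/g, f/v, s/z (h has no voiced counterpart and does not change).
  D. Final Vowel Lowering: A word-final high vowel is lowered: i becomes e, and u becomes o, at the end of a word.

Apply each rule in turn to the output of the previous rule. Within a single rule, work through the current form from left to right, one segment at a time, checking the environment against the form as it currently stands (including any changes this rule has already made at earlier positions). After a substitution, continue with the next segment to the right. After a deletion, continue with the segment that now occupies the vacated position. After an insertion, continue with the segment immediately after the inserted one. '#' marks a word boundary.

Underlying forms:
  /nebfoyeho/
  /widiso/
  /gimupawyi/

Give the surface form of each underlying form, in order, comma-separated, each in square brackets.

/nebfoyeho/:
  A Apocope: [nebfoyeho] → [nebfoyeh]
  B Voicing Between Vowels: no change — [nebfoyeh]
  C Regressive Voicing Assimilation: [nebfoyeh] → [nepfoyeh]
  D Final Vowel Lowering: no change — [nepfoyeh]
/widiso/:
  A Apocope: [widiso] → [widis]
  B Voicing Between Vowels: no change — [widis]
  C Regressive Voicing Assimilation: no change — [widis]
  D Final Vowel Lowering: no change — [widis]
/gimupawyi/:
  A Apocope: [gimupawyi] → [gimupawy]
  B Voicing Between Vowels: [gimupawy] → [gimubawy]
  C Regressive Voicing Assimilation: no change — [gimubawy]
  D Final Vowel Lowering: no change — [gimubawy]

[nepfoyeh], [widis], [gimubawy]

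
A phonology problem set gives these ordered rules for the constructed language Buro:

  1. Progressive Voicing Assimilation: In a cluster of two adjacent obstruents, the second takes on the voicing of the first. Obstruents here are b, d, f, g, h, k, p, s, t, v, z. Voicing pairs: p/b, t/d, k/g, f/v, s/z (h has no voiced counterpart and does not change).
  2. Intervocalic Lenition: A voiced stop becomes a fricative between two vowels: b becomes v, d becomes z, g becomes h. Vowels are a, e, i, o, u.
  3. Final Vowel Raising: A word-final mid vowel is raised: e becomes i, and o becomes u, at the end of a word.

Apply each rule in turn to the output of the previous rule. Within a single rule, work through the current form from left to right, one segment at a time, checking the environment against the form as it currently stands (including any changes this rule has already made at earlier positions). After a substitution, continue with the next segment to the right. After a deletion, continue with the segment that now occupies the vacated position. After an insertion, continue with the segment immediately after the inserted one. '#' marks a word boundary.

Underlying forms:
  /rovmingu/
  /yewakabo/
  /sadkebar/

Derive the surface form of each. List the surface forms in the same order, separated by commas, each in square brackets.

/rovmingu/:
  1 Progressive Voicing Assimilation: no change — [rovmingu]
  2 Intervocalic Lenition: no change — [rovmingu]
  3 Final Vowel Raising: no change — [rovmingu]
/yewakabo/:
  1 Progressive Voicing Assimilation: no change — [yewakabo]
  2 Intervocalic Lenition: [yewakabo] → [yewakavo]
  3 Final Vowel Raising: [yewakavo] → [yewakavu]
/sadkebar/:
  1 Progressive Voicing Assimilation: [sadkebar] → [sadgebar]
  2 Intervocalic Lenition: [sadgebar] → [sadgevar]
  3 Final Vowel Raising: no change — [sadgevar]

[rovmingu], [yewakavu], [sadgevar]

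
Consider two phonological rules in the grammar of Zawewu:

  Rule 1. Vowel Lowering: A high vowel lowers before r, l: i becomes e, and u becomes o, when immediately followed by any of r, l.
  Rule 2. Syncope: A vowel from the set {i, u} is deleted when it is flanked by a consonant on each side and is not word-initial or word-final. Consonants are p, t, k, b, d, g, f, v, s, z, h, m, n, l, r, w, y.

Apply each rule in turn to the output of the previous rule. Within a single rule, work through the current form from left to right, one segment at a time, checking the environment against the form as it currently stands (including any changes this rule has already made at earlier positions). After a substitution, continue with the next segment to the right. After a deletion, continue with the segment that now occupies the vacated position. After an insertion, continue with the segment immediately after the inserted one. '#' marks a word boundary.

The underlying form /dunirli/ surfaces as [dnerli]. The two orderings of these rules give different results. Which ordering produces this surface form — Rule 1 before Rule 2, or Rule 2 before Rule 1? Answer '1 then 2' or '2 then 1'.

Order 1 then 2:
  1 Vowel Lowering: [dunirli] → [dunerli]
  2 Syncope: [dunerli] → [dnerli]
  result: [dnerli]
Order 2 then 1:
  2 Syncope: [dunirli] → [dnrli]
  1 Vowel Lowering: no change — [dnrli]
  result: [dnrli]

1 then 2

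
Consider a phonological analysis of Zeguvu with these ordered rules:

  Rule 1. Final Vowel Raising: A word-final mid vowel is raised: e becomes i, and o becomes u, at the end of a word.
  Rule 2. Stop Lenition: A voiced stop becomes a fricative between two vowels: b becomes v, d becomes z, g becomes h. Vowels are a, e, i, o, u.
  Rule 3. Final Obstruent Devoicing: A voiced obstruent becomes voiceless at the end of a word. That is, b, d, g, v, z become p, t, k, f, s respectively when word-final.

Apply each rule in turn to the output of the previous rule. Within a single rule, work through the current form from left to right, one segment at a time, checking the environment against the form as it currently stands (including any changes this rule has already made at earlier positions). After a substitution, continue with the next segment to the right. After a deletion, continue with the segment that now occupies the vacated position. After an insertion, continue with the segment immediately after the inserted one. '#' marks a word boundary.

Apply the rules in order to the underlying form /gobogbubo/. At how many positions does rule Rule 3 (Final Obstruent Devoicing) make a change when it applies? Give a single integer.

Rule 1 Final Vowel Raising: [gobogbubo] → [gobogbubu]
Rule 2 Stop Lenition: [gobogbubu] → [govogbuvu]
Rule 3 Final Obstruent Devoicing: no change — [govogbuvu]
Rule Rule 3 changed 0 position(s).

0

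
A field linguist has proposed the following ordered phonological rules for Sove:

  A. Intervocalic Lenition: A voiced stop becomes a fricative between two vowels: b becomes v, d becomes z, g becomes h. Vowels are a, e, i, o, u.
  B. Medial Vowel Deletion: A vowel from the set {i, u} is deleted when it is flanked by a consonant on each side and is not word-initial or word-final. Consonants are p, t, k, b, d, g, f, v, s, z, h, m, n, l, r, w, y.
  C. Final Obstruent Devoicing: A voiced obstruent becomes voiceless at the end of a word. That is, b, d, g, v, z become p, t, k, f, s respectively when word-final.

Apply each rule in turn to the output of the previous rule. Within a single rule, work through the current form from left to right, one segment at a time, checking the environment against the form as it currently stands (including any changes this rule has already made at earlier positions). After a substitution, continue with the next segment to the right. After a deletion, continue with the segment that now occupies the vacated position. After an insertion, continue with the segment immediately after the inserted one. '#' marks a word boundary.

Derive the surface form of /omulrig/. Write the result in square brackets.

A Intervocalic Lenition: no change — [omulrig]
B Medial Vowel Deletion: [omulrig] → [omlrg]
C Final Obstruent Devoicing: [omlrg] → [omlrk]

[omlrk]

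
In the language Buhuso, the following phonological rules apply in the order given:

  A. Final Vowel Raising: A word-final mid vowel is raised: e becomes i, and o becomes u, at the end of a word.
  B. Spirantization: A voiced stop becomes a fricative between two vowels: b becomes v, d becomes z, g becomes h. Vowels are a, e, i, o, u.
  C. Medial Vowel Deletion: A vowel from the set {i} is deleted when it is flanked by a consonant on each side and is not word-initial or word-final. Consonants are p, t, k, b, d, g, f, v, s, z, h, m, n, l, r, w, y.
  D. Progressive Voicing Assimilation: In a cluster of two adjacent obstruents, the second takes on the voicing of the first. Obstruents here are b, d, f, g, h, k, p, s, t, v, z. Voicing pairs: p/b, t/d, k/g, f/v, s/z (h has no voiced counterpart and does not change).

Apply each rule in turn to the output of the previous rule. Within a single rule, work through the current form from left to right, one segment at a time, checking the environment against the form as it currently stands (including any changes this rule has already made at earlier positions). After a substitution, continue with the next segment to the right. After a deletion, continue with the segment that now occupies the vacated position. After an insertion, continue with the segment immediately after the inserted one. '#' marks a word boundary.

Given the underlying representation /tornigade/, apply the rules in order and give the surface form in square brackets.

A Final Vowel Raising: [tornigade] → [tornigadi]
B Spirantization: [tornigadi] → [tornihazi]
C Medial Vowel Deletion: [tornihazi] → [tornhazi]
D Progressive Voicing Assimilation: no change — [tornhazi]

[tornhazi]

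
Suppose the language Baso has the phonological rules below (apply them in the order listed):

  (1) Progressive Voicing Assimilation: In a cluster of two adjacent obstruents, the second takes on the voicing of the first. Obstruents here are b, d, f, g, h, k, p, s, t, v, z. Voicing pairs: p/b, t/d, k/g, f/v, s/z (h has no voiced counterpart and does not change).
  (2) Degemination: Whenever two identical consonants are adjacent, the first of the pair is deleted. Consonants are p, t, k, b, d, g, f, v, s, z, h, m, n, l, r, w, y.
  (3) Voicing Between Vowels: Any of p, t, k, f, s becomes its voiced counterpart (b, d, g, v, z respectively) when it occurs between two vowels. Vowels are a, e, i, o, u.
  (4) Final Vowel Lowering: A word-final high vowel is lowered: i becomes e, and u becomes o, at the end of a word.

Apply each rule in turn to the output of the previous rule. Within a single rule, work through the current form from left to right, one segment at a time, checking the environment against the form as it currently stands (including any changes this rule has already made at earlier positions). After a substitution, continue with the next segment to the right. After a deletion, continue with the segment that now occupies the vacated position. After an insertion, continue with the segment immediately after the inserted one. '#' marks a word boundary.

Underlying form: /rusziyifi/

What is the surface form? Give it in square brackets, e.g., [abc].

(1) Progressive Voicing Assimilation: [rusziyifi] → [russiyifi]
(2) Degemination: [russiyifi] → [rusiyifi]
(3) Voicing Between Vowels: [rusiyifi] → [ruziyivi]
(4) Final Vowel Lowering: [ruziyivi] → [ruziyive]

[ruziyive]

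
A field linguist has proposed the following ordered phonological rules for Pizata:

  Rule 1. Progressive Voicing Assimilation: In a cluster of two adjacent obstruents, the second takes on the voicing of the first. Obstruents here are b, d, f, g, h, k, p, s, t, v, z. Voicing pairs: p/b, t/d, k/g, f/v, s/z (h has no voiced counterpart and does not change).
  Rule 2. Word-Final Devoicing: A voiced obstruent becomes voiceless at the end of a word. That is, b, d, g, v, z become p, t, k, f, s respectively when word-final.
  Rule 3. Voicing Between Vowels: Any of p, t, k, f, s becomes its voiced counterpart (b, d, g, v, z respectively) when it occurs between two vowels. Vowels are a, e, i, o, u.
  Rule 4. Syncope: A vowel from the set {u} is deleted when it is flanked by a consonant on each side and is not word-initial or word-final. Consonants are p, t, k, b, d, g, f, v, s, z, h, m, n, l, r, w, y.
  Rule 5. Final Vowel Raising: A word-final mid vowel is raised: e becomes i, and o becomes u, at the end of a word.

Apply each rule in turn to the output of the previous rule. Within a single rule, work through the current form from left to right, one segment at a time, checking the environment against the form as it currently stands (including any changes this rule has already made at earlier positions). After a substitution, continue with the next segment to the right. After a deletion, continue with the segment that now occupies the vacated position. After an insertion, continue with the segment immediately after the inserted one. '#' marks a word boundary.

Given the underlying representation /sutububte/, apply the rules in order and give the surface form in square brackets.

Rule 1 Progressive Voicing Assimilation: [sutububte] → [sutububde]
Rule 2 Word-Final Devoicing: no change — [sutububde]
Rule 3 Voicing Between Vowels: [sutububde] → [sudububde]
Rule 4 Syncope: [sudububde] → [sdbbde]
Rule 5 Final Vowel Raising: [sdbbde] → [sdbbdi]

[sdbbdi]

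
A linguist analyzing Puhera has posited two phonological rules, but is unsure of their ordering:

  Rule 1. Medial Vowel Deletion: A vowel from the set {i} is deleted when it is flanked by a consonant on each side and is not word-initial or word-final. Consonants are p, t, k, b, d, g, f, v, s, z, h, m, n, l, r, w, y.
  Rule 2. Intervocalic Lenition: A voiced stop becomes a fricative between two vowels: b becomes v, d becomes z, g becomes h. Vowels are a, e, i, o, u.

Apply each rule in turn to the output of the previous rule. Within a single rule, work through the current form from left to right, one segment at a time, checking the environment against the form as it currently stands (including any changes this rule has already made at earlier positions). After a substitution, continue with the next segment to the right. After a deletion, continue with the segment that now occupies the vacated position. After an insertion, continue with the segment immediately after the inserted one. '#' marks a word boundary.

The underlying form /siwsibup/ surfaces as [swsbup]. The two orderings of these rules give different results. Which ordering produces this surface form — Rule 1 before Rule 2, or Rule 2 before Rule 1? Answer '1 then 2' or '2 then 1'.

Order 1 then 2:
  1 Medial Vowel Deletion: [siwsibup] → [swsbup]
  2 Intervocalic Lenition: no change — [swsbup]
  result: [swsbup]
Order 2 then 1:
  2 Intervocalic Lenition: [siwsibup] → [siwsivup]
  1 Medial Vowel Deletion: [siwsivup] → [swsvup]
  result: [swsvup]

1 then 2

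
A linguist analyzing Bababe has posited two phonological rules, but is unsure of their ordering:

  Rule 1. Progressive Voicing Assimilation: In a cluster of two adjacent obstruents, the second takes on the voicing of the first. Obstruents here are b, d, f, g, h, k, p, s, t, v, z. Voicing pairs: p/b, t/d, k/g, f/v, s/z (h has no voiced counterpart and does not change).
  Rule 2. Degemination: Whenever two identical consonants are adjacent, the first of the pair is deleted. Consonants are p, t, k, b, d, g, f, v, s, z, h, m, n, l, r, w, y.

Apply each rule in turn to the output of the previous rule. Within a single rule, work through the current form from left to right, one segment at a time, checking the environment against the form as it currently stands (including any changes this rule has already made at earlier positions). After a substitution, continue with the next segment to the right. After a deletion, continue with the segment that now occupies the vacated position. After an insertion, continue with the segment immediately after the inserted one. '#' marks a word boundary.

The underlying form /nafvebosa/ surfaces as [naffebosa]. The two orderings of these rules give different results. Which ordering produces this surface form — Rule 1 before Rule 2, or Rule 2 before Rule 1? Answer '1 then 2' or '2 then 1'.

2 then 1

Order 1 then 2:
  1 Progressive Voicing Assimilation: [nafvebosa] → [naffebosa]
  2 Degemination: [naffebosa] → [nafebosa]
  result: [nafebosa]
Order 2 then 1:
  2 Degemination: no change — [nafvebosa]
  1 Progressive Voicing Assimilation: [nafvebosa] → [naffebosa]
  result: [naffebosa]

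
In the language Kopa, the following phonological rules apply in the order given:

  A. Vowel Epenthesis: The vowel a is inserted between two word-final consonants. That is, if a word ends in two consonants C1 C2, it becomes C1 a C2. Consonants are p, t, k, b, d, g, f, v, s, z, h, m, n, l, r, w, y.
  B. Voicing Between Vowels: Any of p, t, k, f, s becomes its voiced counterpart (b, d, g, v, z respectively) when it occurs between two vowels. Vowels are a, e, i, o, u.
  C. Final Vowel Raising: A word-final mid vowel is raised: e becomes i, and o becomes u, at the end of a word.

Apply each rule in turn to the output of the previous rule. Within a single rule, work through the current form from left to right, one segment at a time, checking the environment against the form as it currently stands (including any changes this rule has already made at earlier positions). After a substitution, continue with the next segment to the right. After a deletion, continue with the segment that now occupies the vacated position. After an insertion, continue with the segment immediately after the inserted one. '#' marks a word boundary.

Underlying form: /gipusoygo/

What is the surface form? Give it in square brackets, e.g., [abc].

[gibuzoygu]

A Vowel Epenthesis: no change — [gipusoygo]
B Voicing Between Vowels: [gipusoygo] → [gibuzoygo]
C Final Vowel Raising: [gibuzoygo] → [gibuzoygu]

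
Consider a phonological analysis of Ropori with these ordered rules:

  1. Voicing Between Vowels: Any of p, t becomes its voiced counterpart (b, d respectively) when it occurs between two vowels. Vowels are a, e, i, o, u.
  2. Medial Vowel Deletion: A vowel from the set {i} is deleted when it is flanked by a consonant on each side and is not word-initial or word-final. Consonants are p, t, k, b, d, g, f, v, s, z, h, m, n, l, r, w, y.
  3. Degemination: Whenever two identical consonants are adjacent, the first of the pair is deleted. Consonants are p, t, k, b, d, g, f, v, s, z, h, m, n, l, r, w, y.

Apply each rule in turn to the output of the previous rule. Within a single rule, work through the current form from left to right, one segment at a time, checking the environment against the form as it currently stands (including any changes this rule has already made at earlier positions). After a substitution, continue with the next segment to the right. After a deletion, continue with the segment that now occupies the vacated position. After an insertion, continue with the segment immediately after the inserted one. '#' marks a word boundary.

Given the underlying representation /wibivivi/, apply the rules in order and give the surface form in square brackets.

[wbvi]

1 Voicing Between Vowels: no change — [wibivivi]
2 Medial Vowel Deletion: [wibivivi] → [wbvvi]
3 Degemination: [wbvvi] → [wbvi]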